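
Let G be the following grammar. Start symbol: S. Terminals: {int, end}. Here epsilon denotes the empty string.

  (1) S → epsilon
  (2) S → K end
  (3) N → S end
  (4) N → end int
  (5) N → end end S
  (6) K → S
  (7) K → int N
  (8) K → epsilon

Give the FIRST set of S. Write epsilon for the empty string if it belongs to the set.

FIRST(S) = {epsilon, end, int}  (via K end)
FIRST(N) = {end, int}  (via S end)
FIRST(K) = {epsilon, end, int}  (via S)

{epsilon, end, int}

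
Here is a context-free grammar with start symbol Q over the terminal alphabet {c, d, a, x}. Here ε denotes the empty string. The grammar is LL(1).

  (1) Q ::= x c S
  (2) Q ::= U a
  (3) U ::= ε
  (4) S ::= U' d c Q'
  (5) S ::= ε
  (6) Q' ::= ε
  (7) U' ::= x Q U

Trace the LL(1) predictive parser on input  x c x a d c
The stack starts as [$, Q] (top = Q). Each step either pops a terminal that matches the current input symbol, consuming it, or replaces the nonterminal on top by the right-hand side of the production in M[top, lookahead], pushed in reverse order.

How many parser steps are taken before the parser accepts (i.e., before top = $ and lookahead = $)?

13

      Stack           Input          Action
   1  $ Q             x c x a d c $  expand Q ::= x c S
   2  $ S c x         x c x a d c $  match x
   3  $ S c           c x a d c $    match c
   4  $ S             x a d c $      expand S ::= U' d c Q'
   5  $ Q' c d U'     x a d c $      expand U' ::= x Q U
   6  $ Q' c d U Q x  x a d c $      match x
   7  $ Q' c d U Q    a d c $        expand Q ::= U a
   8  $ Q' c d U a U  a d c $        expand U ::= ε
   9  $ Q' c d U a    a d c $        match a
  10  $ Q' c d U      d c $          expand U ::= ε
  11  $ Q' c d        d c $          match d
  12  $ Q' c          c $            match c
  13  $ Q'            $              expand Q' ::= ε
Accept reached after 13 steps.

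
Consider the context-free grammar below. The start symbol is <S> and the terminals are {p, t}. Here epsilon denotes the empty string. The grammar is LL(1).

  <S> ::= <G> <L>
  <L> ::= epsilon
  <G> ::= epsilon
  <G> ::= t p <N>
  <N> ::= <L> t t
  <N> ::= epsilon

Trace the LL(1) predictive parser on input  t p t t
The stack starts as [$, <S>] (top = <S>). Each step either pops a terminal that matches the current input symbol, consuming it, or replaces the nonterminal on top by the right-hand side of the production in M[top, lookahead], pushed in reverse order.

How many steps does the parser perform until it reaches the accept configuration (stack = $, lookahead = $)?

9

     Stack          Input      Action
  1  $ <S>          t p t t $  expand <S> ::= <G> <L>
  2  $ <L> <G>      t p t t $  expand <G> ::= t p <N>
  3  $ <L> <N> p t  t p t t $  match t
  4  $ <L> <N> p    p t t $    match p
  5  $ <L> <N>      t t $      expand <N> ::= <L> t t
  6  $ <L> t t <L>  t t $      expand <L> ::= epsilon
  7  $ <L> t t      t t $      match t
  8  $ <L> t        t $        match t
  9  $ <L>          $          expand <L> ::= epsilon
Accept reached after 9 steps.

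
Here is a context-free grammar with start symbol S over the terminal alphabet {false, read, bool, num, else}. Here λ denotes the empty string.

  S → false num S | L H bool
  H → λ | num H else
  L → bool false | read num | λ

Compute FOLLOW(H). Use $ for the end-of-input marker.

{bool, else}

FIRST(H): from H→λ we get {λ}; from H→num H else we get {num}. So FIRST(H) = {λ, num}.
FIRST(L): from L→bool false we get {bool}; from L→read num we get {read}; from L→λ we get {λ}. So FIRST(L) = {λ, bool, read}.
FIRST(S): from S→false num S we get {false}; from S→L H bool we get {bool, num, read}. So FIRST(S) = {bool, false, num, read}.
FOLLOW(S) includes $ since S is the start symbol.
FOLLOW(S): in S→false num S, the suffix after S is empty (adds nothing new). Thus FOLLOW(S) = {$}.
FOLLOW(H): in S→L H bool, H is followed by bool with FIRST {bool}; in H→num H else, H is followed by else with FIRST {else}. Thus FOLLOW(H) = {bool, else}.
FOLLOW(L): in S→L H bool, L is followed by H bool with FIRST {bool, num}. Thus FOLLOW(L) = {bool, num}.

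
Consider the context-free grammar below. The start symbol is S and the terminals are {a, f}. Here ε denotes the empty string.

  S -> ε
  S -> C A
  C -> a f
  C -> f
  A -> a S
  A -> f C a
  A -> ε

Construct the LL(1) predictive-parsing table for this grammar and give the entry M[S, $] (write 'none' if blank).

FIRST(C) = {a, f}
FIRST(A) = {ε, a, f}
FIRST(S) = {ε, a, f}  (via C A)
FOLLOW(S) includes $ since S is the start symbol.
FOLLOW(S): in A->a S, the suffix after S is empty, so FOLLOW(S) ⊇ FOLLOW(A) = {$}. Thus FOLLOW(S) = {$}.
FOLLOW(A): in S->C A, the suffix after A is empty, so FOLLOW(A) ⊇ FOLLOW(S) = {$}. Thus FOLLOW(A) = {$}.
For S -> ε: FIRST(ε) = {ε}, so it goes in M[S, t] for t ∈ {}; since ε ∈ FIRST, also for every t ∈ FOLLOW(S) = {$}.
For S -> C A: FIRST(C A) = {a, f}, so it goes in M[S, t] for t ∈ {a, f}.

S -> ε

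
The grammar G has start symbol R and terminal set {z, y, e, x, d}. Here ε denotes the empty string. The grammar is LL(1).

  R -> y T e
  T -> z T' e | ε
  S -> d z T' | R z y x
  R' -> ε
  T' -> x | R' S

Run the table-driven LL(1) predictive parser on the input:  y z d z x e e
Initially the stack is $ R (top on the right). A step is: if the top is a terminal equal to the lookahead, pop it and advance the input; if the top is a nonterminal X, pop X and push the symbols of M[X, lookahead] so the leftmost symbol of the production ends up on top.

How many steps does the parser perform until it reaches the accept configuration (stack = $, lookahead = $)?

13

      Stack         Input            Action
   1  $ R           y z d z x e e $  expand R -> y T e
   2  $ e T y       y z d z x e e $  match y
   3  $ e T         z d z x e e $    expand T -> z T' e
   4  $ e e T' z    z d z x e e $    match z
   5  $ e e T'      d z x e e $      expand T' -> R' S
   6  $ e e S R'    d z x e e $      expand R' -> ε
   7  $ e e S       d z x e e $      expand S -> d z T'
   8  $ e e T' z d  d z x e e $      match d
   9  $ e e T' z    z x e e $        match z
  10  $ e e T'      x e e $          expand T' -> x
  11  $ e e x       x e e $          match x
  12  $ e e         e e $            match e
  13  $ e           e $              match e
Accept reached after 13 steps.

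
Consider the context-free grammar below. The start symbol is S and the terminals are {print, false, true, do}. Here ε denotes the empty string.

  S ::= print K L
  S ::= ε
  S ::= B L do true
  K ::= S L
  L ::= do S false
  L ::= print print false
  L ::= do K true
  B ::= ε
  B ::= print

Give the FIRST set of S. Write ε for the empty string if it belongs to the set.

{ε, do, print}

FIRST(L): from L::=do S false we get {do}; from L::=print print false we get {print}; from L::=do K true we get {do}. So FIRST(L) = {do, print}.
FIRST(B): from B::=ε we get {ε}; from B::=print we get {print}. So FIRST(B) = {ε, print}.
FIRST(S): from S::=print K L we get {print}; from S::=ε we get {ε}; from S::=B L do true we get {do, print}. So FIRST(S) = {ε, do, print}.
FIRST(K): from K::=S L we get {do, print}. So FIRST(K) = {do, print}.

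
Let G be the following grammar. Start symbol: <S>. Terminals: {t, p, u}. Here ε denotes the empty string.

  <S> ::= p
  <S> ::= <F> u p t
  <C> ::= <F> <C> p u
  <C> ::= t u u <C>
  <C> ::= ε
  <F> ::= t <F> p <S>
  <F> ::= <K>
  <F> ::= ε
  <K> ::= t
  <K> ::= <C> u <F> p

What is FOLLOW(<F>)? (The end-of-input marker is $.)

FIRST(<S>) = {p, t, u}  (via <F> u p t)
FIRST(<C>) = {ε, p, t, u}  (via <F> <C> p u)
FIRST(<K>) = {p, t, u}  (via <C> u <F> p)
FIRST(<F>) = {ε, p, t, u}  (via <K>)
FOLLOW(<S>) includes $ since <S> is the start symbol.
FOLLOW(<C>): in <C>::=<F> <C> p u, <C> is followed by p u with FIRST {p}; in <C>::=t u u <C>, the suffix after <C> is empty (adds nothing new); in <K>::=<C> u <F> p, <C> is followed by u <F> p with FIRST {u}. Thus FOLLOW(<C>) = {p, u}.
FOLLOW(<F>): in <S>::=<F> u p t, <F> is followed by u p t with FIRST {u}; in <C>::=<F> <C> p u, <F> is followed by <C> p u with FIRST {p, t, u}; in <F>::=t <F> p <S>, <F> is followed by p <S> with FIRST {p}; in <K>::=<C> u <F> p, <F> is followed by p with FIRST {p}. Thus FOLLOW(<F>) = {p, t, u}.
FOLLOW(<S>): in <F>::=t <F> p <S>, the suffix after <S> is empty, so FOLLOW(<S>) ⊇ FOLLOW(<F>) = {p, t, u}. Thus FOLLOW(<S>) = {$, p, t, u}.
FOLLOW(<K>): in <F>::=<K>, the suffix after <K> is empty, so FOLLOW(<K>) ⊇ FOLLOW(<F>) = {p, t, u}. Thus FOLLOW(<K>) = {p, t, u}.

{p, t, u}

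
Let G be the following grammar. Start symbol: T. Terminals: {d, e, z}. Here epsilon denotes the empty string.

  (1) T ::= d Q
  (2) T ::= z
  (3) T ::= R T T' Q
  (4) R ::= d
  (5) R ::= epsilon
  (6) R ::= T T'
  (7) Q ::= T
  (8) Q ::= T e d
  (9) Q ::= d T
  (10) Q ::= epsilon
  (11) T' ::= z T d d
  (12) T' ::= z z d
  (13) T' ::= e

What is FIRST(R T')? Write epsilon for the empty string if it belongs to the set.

{d, e, z}

FIRST(T'): from T'::=z T d d we get {z}; from T'::=z z d we get {z}; from T'::=e we get {e}. So FIRST(T') = {e, z}.
FIRST(T): from T::=d Q we get {d}; from T::=z we get {z}; from T::=R T T' Q we get {d, z}. So FIRST(T) = {d, z}.
FIRST(R): from R::=d we get {d}; from R::=epsilon we get {epsilon}; from R::=T T' we get {d, z}. So FIRST(R) = {epsilon, d, z}.
FIRST(Q): from Q::=T we get {d, z}; from Q::=T e d we get {d, z}; from Q::=d T we get {d}; from Q::=epsilon we get {epsilon}. So FIRST(Q) = {epsilon, d, z}.
FIRST(R T'): take FIRST of each symbol in turn, carrying on past any symbol whose FIRST contains epsilon; result {d, e, z}.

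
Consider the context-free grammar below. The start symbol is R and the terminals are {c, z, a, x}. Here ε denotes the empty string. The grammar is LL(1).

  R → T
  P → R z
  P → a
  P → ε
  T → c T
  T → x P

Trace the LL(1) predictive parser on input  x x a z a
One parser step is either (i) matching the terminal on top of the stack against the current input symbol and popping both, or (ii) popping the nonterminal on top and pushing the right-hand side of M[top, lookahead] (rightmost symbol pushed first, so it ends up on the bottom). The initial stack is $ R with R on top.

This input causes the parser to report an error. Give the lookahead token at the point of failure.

      Stack    Input        Action
   1  $ R      x x a z a $  expand R → T
   2  $ T      x x a z a $  expand T → x P
   3  $ P x    x x a z a $  match x
   4  $ P      x a z a $    expand P → R z
   5  $ z R    x a z a $    expand R → T
   6  $ z T    x a z a $    expand T → x P
   7  $ z P x  x a z a $    match x
   8  $ z P    a z a $      expand P → a
   9  $ z a    a z a $      match a
  10  $ z      z a $        match z
  11  $        a $          error: stack empty but input remains

a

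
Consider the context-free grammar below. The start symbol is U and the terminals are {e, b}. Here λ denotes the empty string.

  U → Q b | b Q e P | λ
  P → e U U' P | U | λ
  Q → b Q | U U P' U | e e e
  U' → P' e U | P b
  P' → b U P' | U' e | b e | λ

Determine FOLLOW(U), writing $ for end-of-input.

{$, b, e}

FIRST(U): from U→Q b we get {b, e}; from U→b Q e P we get {b}; from U→λ we get {λ}. So FIRST(U) = {λ, b, e}.
FIRST(P): from P→e U U' P we get {e}; from P→U we get {λ, b, e}; from P→λ we get {λ}. So FIRST(P) = {λ, b, e}.
FIRST(Q): from Q→b Q we get {b}; from Q→U U P' U we get {λ, b, e}; from Q→e e e we get {e}. So FIRST(Q) = {λ, b, e}.
FIRST(U'): from U'→P' e U we get {b, e}; from U'→P b we get {b, e}. So FIRST(U') = {b, e}.
FIRST(P'): from P'→b U P' we get {b}; from P'→U' e we get {b, e}; from P'→b e we get {b}; from P'→λ we get {λ}. So FIRST(P') = {λ, b, e}.
FOLLOW(U) includes $ since U is the start symbol.
FOLLOW(Q): in U→Q b, Q is followed by b with FIRST {b}; in U→b Q e P, Q is followed by e P with FIRST {e}; in Q→b Q, the suffix after Q is empty (adds nothing new). Thus FOLLOW(Q) = {b, e}.
FOLLOW(P'): in Q→U U P' U, P' is followed by U with FIRST {λ, b, e}; in Q→U U P' U, the suffix after P' is nullable, so FOLLOW(P') ⊇ FOLLOW(Q) = {b, e}; in U'→P' e U, P' is followed by e U with FIRST {e}; in P'→b U P', the suffix after P' is empty (adds nothing new). Thus FOLLOW(P') = {b, e}.
FOLLOW(U): in P→e U U' P, U is followed by U' P with FIRST {b, e}; in P→U, the suffix after U is empty, so FOLLOW(U) ⊇ FOLLOW(P) = {$, b, e}; in Q→U U P' U (occurrence 1), U is followed by U P' U with FIRST {λ, b, e}; in Q→U U P' U (occurrence 1), the suffix after U is nullable, so FOLLOW(U) ⊇ FOLLOW(Q) = {b, e}; in Q→U U P' U (occurrence 2), U is followed by P' U with FIRST {λ, b, e}; in Q→U U P' U (occurrence 2), the suffix after U is nullable, so FOLLOW(U) ⊇ FOLLOW(Q) = {b, e}; in Q→U U P' U (occurrence 3), the suffix after U is empty, so FOLLOW(U) ⊇ FOLLOW(Q) = {b, e}; in U'→P' e U, the suffix after U is empty, so FOLLOW(U) ⊇ FOLLOW(U') = {$, b, e}; in P'→b U P', U is followed by P' with FIRST {λ, b, e}; in P'→b U P', the suffix after U is nullable, so FOLLOW(U) ⊇ FOLLOW(P') = {b, e}. Thus FOLLOW(U) = {$, b, e}.
FOLLOW(P): in U→b Q e P, the suffix after P is empty, so FOLLOW(P) ⊇ FOLLOW(U) = {$, b, e}; in P→e U U' P, the suffix after P is empty (adds nothing new); in U'→P b, P is followed by b with FIRST {b}. Thus FOLLOW(P) = {$, b, e}.
FOLLOW(U'): in P→e U U' P, U' is followed by P with FIRST {λ, b, e}; in P→e U U' P, the suffix after U' is nullable, so FOLLOW(U') ⊇ FOLLOW(P) = {$, b, e}; in P'→U' e, U' is followed by e with FIRST {e}. Thus FOLLOW(U') = {$, b, e}.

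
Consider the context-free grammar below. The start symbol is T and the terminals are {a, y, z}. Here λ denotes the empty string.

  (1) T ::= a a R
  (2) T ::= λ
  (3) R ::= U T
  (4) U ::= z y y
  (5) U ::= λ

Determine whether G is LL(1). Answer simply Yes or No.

Yes

FIRST(T) = {λ, a}
FIRST(R) = {λ, a, z}
FIRST(U) = {λ, z}
FOLLOW(T) = {$}
FOLLOW(R) = {$}
FOLLOW(U) = {$, a}
Each cell of M receives at most one production.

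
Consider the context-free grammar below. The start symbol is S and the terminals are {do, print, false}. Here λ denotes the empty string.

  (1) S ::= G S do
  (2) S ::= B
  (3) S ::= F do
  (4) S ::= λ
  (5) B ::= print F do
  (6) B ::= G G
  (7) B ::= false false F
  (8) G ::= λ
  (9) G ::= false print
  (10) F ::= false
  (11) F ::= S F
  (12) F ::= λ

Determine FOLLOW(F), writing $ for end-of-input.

FIRST(G) = {λ, false}
FIRST(B) = {λ, false, print}  (via G G)
FIRST(S) = {λ, do, false, print}  (via G S do, B, F do)
FIRST(F) = {λ, do, false, print}  (via S F)
FOLLOW(S) includes $ since S is the start symbol.
FOLLOW(S): in S::=G S do, S is followed by do with FIRST {do}; in F::=S F, S is followed by F with FIRST {λ, do, false, print}; in F::=S F, the suffix after S is nullable, so FOLLOW(S) ⊇ FOLLOW(F) = {$, do, false, print}. Thus FOLLOW(S) = {$, do, false, print}.
FOLLOW(B): in S::=B, the suffix after B is empty, so FOLLOW(B) ⊇ FOLLOW(S) = {$, do, false, print}. Thus FOLLOW(B) = {$, do, false, print}.
FOLLOW(G): in S::=G S do, G is followed by S do with FIRST {do, false, print}; in B::=G G (occurrence 1), G is followed by G with FIRST {λ, false}; in B::=G G (occurrence 1), the suffix after G is nullable, so FOLLOW(G) ⊇ FOLLOW(B) = {$, do, false, print}; in B::=G G (occurrence 2), the suffix after G is empty, so FOLLOW(G) ⊇ FOLLOW(B) = {$, do, false, print}. Thus FOLLOW(G) = {$, do, false, print}.
FOLLOW(F): in S::=F do, F is followed by do with FIRST {do}; in B::=print F do, F is followed by do with FIRST {do}; in B::=false false F, the suffix after F is empty, so FOLLOW(F) ⊇ FOLLOW(B) = {$, do, false, print}; in F::=S F, the suffix after F is empty (adds nothing new). Thus FOLLOW(F) = {$, do, false, print}.

{$, do, false, print}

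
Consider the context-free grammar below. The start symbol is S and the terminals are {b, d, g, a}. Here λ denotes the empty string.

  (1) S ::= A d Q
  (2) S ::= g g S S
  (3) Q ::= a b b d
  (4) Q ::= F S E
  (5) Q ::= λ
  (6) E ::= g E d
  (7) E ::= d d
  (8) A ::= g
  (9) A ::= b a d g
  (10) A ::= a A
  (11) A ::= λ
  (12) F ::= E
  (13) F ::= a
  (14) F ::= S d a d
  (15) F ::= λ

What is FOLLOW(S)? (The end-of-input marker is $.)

FIRST(E) = {d, g}
FIRST(A) = {λ, a, b, g}
FIRST(S) = {a, b, d, g}  (via A d Q)
FIRST(F) = {λ, a, b, d, g}  (via E, S d a d)
FIRST(Q) = {λ, a, b, d, g}  (via F S E)
FOLLOW(S) includes $ since S is the start symbol.
FOLLOW(S): in S::=g g S S (occurrence 1), S is followed by S with FIRST {a, b, d, g}; in S::=g g S S (occurrence 2), the suffix after S is empty (adds nothing new); in Q::=F S E, S is followed by E with FIRST {d, g}; in F::=S d a d, S is followed by d a d with FIRST {d}. Thus FOLLOW(S) = {$, a, b, d, g}.
FOLLOW(Q): in S::=A d Q, the suffix after Q is empty, so FOLLOW(Q) ⊇ FOLLOW(S) = {$, a, b, d, g}. Thus FOLLOW(Q) = {$, a, b, d, g}.
FOLLOW(A): in S::=A d Q, A is followed by d Q with FIRST {d}; in A::=a A, the suffix after A is empty (adds nothing new). Thus FOLLOW(A) = {d}.
FOLLOW(F): in Q::=F S E, F is followed by S E with FIRST {a, b, d, g}. Thus FOLLOW(F) = {a, b, d, g}.
FOLLOW(E): in Q::=F S E, the suffix after E is empty, so FOLLOW(E) ⊇ FOLLOW(Q) = {$, a, b, d, g}; in E::=g E d, E is followed by d with FIRST {d}; in F::=E, the suffix after E is empty, so FOLLOW(E) ⊇ FOLLOW(F) = {a, b, d, g}. Thus FOLLOW(E) = {$, a, b, d, g}.

{$, a, b, d, g}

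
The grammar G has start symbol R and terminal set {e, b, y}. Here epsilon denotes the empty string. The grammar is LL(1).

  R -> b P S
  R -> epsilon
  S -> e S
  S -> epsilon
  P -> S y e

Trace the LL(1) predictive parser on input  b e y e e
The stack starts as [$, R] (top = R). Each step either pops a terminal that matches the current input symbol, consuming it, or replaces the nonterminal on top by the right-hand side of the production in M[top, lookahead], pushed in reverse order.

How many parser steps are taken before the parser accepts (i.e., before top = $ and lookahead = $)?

11

step 1: stack=$ R  input=b e y e e $  — expand R -> b P S
step 2: stack=$ S P b  input=b e y e e $  — match b
step 3: stack=$ S P  input=e y e e $  — expand P -> S y e
step 4: stack=$ S e y S  input=e y e e $  — expand S -> e S
step 5: stack=$ S e y S e  input=e y e e $  — match e
step 6: stack=$ S e y S  input=y e e $  — expand S -> epsilon
step 7: stack=$ S e y  input=y e e $  — match y
step 8: stack=$ S e  input=e e $  — match e
step 9: stack=$ S  input=e $  — expand S -> e S
step 10: stack=$ S e  input=e $  — match e
step 11: stack=$ S  input=$  — expand S -> epsilon
Accept reached after 11 steps.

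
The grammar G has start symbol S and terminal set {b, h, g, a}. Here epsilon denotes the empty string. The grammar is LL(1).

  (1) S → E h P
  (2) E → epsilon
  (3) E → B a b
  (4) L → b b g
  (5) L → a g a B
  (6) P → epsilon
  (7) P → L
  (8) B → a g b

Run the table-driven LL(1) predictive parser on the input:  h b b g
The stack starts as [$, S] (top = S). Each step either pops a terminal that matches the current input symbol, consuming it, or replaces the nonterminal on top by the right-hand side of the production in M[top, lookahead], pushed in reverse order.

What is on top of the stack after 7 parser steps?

step 1: stack=$ S  input=h b b g $  — expand S → E h P
step 2: stack=$ P h E  input=h b b g $  — expand E → epsilon
step 3: stack=$ P h  input=h b b g $  — match h
step 4: stack=$ P  input=b b g $  — expand P → L
step 5: stack=$ L  input=b b g $  — expand L → b b g
step 6: stack=$ g b b  input=b b g $  — match b
step 7: stack=$ g b  input=b g $  — match b
Stack after step 7: $ g (top = g).

g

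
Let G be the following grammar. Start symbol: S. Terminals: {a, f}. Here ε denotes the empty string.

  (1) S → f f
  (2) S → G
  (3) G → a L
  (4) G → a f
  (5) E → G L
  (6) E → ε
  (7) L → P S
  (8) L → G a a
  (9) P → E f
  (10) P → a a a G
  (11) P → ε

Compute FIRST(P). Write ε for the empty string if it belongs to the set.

{ε, a, f}

FIRST(G) = {a}
FIRST(S) = {a, f}  (via G)
FIRST(E) = {ε, a}  (via G L)
FIRST(P) = {ε, a, f}  (via E f)
FIRST(L) = {a, f}  (via P S, G a a)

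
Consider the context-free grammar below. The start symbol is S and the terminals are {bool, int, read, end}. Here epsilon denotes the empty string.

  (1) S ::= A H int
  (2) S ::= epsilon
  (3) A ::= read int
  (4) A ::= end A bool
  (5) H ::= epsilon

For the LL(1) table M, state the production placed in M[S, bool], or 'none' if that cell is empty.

none

FIRST(A) = {end, read}
FIRST(H) = {epsilon}
FIRST(S) = {epsilon, end, read}  (via A H int)
FOLLOW(S) includes $ since S is the start symbol.
FOLLOW(S): S appears on no right-hand side. Thus FOLLOW(S) = {$}.
For S ::= A H int: FIRST(A H int) = {end, read}, so it goes in M[S, t] for t ∈ {end, read}.
For S ::= epsilon: FIRST(epsilon) = {epsilon}, so it goes in M[S, t] for t ∈ {}; since epsilon ∈ FIRST, also for every t ∈ FOLLOW(S) = {$}.
None of these place a production in M[S, bool].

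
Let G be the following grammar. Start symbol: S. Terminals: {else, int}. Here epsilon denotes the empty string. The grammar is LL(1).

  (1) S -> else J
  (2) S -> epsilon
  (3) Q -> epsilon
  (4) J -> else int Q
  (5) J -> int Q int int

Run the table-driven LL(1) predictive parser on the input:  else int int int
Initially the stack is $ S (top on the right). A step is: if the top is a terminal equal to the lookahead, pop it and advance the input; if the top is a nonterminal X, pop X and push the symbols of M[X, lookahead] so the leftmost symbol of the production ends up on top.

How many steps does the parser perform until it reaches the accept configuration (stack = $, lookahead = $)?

step 1: stack=$ S  input=else int int int $  — expand S -> else J
step 2: stack=$ J else  input=else int int int $  — match else
step 3: stack=$ J  input=int int int $  — expand J -> int Q int int
step 4: stack=$ int int Q int  input=int int int $  — match int
step 5: stack=$ int int Q  input=int int $  — expand Q -> epsilon
step 6: stack=$ int int  input=int int $  — match int
step 7: stack=$ int  input=int $  — match int
Accept reached after 7 steps.

7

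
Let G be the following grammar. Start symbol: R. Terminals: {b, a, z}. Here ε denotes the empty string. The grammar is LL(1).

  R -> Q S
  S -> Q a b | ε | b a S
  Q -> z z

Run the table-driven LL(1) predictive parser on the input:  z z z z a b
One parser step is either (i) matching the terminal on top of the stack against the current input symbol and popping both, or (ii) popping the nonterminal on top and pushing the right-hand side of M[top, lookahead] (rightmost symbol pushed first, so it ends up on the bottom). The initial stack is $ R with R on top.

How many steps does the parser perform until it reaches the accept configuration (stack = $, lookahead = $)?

step 1: stack=$ R  input=z z z z a b $  — expand R -> Q S
step 2: stack=$ S Q  input=z z z z a b $  — expand Q -> z z
step 3: stack=$ S z z  input=z z z z a b $  — match z
step 4: stack=$ S z  input=z z z a b $  — match z
step 5: stack=$ S  input=z z a b $  — expand S -> Q a b
step 6: stack=$ b a Q  input=z z a b $  — expand Q -> z z
step 7: stack=$ b a z z  input=z z a b $  — match z
step 8: stack=$ b a z  input=z a b $  — match z
step 9: stack=$ b a  input=a b $  — match a
step 10: stack=$ b  input=b $  — match b
Accept reached after 10 steps.

10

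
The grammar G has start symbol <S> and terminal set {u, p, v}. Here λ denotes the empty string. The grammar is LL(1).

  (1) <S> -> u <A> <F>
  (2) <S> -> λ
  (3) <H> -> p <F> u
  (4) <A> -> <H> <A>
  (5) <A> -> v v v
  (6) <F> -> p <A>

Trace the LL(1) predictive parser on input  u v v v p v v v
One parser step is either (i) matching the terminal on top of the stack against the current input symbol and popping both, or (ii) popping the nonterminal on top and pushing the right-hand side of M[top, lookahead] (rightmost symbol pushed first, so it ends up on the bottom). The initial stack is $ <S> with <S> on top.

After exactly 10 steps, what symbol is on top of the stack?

v

step 1: stack=$ <S>  input=u v v v p v v v $  — expand <S> -> u <A> <F>
step 2: stack=$ <F> <A> u  input=u v v v p v v v $  — match u
step 3: stack=$ <F> <A>  input=v v v p v v v $  — expand <A> -> v v v
step 4: stack=$ <F> v v v  input=v v v p v v v $  — match v
step 5: stack=$ <F> v v  input=v v p v v v $  — match v
step 6: stack=$ <F> v  input=v p v v v $  — match v
step 7: stack=$ <F>  input=p v v v $  — expand <F> -> p <A>
step 8: stack=$ <A> p  input=p v v v $  — match p
step 9: stack=$ <A>  input=v v v $  — expand <A> -> v v v
step 10: stack=$ v v v  input=v v v $  — match v
Stack after step 10: $ v v (top = v).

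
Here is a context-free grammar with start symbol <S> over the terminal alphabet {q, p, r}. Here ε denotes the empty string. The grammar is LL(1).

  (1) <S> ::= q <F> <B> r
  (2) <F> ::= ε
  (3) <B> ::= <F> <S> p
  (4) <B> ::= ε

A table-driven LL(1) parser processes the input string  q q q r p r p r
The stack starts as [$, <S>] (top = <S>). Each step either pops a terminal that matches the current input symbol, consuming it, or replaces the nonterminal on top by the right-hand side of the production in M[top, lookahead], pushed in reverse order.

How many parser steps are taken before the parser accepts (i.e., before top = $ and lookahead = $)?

19

step 1: stack=$ <S>  input=q q q r p r p r $  — expand <S> ::= q <F> <B> r
step 2: stack=$ r <B> <F> q  input=q q q r p r p r $  — match q
step 3: stack=$ r <B> <F>  input=q q r p r p r $  — expand <F> ::= ε
step 4: stack=$ r <B>  input=q q r p r p r $  — expand <B> ::= <F> <S> p
step 5: stack=$ r p <S> <F>  input=q q r p r p r $  — expand <F> ::= ε
step 6: stack=$ r p <S>  input=q q r p r p r $  — expand <S> ::= q <F> <B> r
step 7: stack=$ r p r <B> <F> q  input=q q r p r p r $  — match q
step 8: stack=$ r p r <B> <F>  input=q r p r p r $  — expand <F> ::= ε
step 9: stack=$ r p r <B>  input=q r p r p r $  — expand <B> ::= <F> <S> p
step 10: stack=$ r p r p <S> <F>  input=q r p r p r $  — expand <F> ::= ε
step 11: stack=$ r p r p <S>  input=q r p r p r $  — expand <S> ::= q <F> <B> r
step 12: stack=$ r p r p r <B> <F> q  input=q r p r p r $  — match q
step 13: stack=$ r p r p r <B> <F>  input=r p r p r $  — expand <F> ::= ε
step 14: stack=$ r p r p r <B>  input=r p r p r $  — expand <B> ::= ε
step 15: stack=$ r p r p r  input=r p r p r $  — match r
step 16: stack=$ r p r p  input=p r p r $  — match p
step 17: stack=$ r p r  input=r p r $  — match r
step 18: stack=$ r p  input=p r $  — match p
step 19: stack=$ r  input=r $  — match r
Accept reached after 19 steps.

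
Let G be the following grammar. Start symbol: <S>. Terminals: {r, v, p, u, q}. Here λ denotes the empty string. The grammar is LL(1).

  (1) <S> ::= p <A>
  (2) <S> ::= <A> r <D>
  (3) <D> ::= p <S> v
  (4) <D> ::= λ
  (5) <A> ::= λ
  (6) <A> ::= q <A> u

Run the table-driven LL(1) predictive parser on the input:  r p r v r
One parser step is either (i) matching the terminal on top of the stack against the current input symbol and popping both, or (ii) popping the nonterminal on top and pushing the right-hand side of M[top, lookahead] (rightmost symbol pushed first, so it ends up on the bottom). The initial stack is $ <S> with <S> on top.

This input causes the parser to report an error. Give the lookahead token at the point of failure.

      Stack          Input        Action
   1  $ <S>          r p r v r $  expand <S> ::= <A> r <D>
   2  $ <D> r <A>    r p r v r $  expand <A> ::= λ
   3  $ <D> r        r p r v r $  match r
   4  $ <D>          p r v r $    expand <D> ::= p <S> v
   5  $ v <S> p      p r v r $    match p
   6  $ v <S>        r v r $      expand <S> ::= <A> r <D>
   7  $ v <D> r <A>  r v r $      expand <A> ::= λ
   8  $ v <D> r      r v r $      match r
   9  $ v <D>        v r $        expand <D> ::= λ
  10  $ v            v r $        match v
  11  $              r $          error: stack empty but input remains

r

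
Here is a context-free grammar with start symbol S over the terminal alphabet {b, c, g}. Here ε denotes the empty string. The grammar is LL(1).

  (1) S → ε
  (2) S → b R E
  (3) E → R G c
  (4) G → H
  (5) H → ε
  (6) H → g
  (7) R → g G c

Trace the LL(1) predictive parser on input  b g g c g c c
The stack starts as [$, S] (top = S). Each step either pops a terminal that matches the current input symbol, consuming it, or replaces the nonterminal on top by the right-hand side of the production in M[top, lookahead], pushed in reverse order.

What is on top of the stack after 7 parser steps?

step 1: stack=$ S  input=b g g c g c c $  — expand S → b R E
step 2: stack=$ E R b  input=b g g c g c c $  — match b
step 3: stack=$ E R  input=g g c g c c $  — expand R → g G c
step 4: stack=$ E c G g  input=g g c g c c $  — match g
step 5: stack=$ E c G  input=g c g c c $  — expand G → H
step 6: stack=$ E c H  input=g c g c c $  — expand H → g
step 7: stack=$ E c g  input=g c g c c $  — match g
Stack after step 7: $ E c (top = c).

c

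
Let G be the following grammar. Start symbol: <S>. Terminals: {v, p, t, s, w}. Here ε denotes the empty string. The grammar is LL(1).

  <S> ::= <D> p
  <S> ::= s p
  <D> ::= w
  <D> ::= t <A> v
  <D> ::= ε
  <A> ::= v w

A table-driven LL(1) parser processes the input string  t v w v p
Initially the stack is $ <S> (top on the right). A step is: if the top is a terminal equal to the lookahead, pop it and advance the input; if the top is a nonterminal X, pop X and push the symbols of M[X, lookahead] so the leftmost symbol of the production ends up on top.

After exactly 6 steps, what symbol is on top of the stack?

v

     Stack        Input        Action
  1  $ <S>        t v w v p $  expand <S> ::= <D> p
  2  $ p <D>      t v w v p $  expand <D> ::= t <A> v
  3  $ p v <A> t  t v w v p $  match t
  4  $ p v <A>    v w v p $    expand <A> ::= v w
  5  $ p v w v    v w v p $    match v
  6  $ p v w      w v p $      match w
Stack after step 6: $ p v (top = v).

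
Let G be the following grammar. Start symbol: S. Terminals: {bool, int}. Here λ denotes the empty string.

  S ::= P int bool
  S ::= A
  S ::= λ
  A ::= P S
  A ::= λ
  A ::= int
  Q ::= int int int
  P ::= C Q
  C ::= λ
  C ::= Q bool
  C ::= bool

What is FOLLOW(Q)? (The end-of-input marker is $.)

{$, bool, int}

FIRST(Q): from Q::=int int int we get {int}. So FIRST(Q) = {int}.
FIRST(C): from C::=λ we get {λ}; from C::=Q bool we get {int}; from C::=bool we get {bool}. So FIRST(C) = {λ, bool, int}.
FIRST(P): from P::=C Q we get {bool, int}. So FIRST(P) = {bool, int}.
FIRST(A): from A::=P S we get {bool, int}; from A::=λ we get {λ}; from A::=int we get {int}. So FIRST(A) = {λ, bool, int}.
FIRST(S): from S::=P int bool we get {bool, int}; from S::=A we get {λ, bool, int}; from S::=λ we get {λ}. So FIRST(S) = {λ, bool, int}.
FOLLOW(S) includes $ since S is the start symbol.
FOLLOW(C): in P::=C Q, C is followed by Q with FIRST {int}. Thus FOLLOW(C) = {int}.
FOLLOW(S): in A::=P S, the suffix after S is empty, so FOLLOW(S) ⊇ FOLLOW(A) = {$}. Thus FOLLOW(S) = {$}.
FOLLOW(A): in S::=A, the suffix after A is empty, so FOLLOW(A) ⊇ FOLLOW(S) = {$}. Thus FOLLOW(A) = {$}.
FOLLOW(P): in S::=P int bool, P is followed by int bool with FIRST {int}; in A::=P S, P is followed by S with FIRST {λ, bool, int}; in A::=P S, the suffix after P is nullable, so FOLLOW(P) ⊇ FOLLOW(A) = {$}. Thus FOLLOW(P) = {$, bool, int}.
FOLLOW(Q): in P::=C Q, the suffix after Q is empty, so FOLLOW(Q) ⊇ FOLLOW(P) = {$, bool, int}; in C::=Q bool, Q is followed by bool with FIRST {bool}. Thus FOLLOW(Q) = {$, bool, int}.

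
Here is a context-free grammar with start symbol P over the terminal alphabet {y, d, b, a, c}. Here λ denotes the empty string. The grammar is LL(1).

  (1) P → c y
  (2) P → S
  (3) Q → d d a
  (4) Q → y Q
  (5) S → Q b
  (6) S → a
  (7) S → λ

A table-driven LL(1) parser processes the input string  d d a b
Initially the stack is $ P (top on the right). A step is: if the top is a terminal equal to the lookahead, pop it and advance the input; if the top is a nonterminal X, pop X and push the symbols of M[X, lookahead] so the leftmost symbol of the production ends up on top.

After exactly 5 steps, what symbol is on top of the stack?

a

     Stack      Input      Action
  1  $ P        d d a b $  expand P → S
  2  $ S        d d a b $  expand S → Q b
  3  $ b Q      d d a b $  expand Q → d d a
  4  $ b a d d  d d a b $  match d
  5  $ b a d    d a b $    match d
Stack after step 5: $ b a (top = a).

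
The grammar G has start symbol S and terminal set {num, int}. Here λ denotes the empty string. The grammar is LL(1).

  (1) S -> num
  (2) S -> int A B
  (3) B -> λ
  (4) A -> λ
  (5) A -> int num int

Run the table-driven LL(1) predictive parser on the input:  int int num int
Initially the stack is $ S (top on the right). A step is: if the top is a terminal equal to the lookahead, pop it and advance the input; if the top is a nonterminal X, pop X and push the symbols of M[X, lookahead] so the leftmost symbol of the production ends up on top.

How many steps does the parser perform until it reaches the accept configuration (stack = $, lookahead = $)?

7

step 1: stack=$ S  input=int int num int $  — expand S -> int A B
step 2: stack=$ B A int  input=int int num int $  — match int
step 3: stack=$ B A  input=int num int $  — expand A -> int num int
step 4: stack=$ B int num int  input=int num int $  — match int
step 5: stack=$ B int num  input=num int $  — match num
step 6: stack=$ B int  input=int $  — match int
step 7: stack=$ B  input=$  — expand B -> λ
Accept reached after 7 steps.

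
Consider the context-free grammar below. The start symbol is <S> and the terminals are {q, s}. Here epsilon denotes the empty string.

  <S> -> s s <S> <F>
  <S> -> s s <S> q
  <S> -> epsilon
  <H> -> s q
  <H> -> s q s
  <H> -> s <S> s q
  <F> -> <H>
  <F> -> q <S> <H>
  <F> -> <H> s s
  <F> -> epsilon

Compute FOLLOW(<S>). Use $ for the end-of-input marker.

FIRST(<S>): from <S>->s s <S> <F> we get {s}; from <S>->s s <S> q we get {s}; from <S>->epsilon we get {epsilon}. So FIRST(<S>) = {epsilon, s}.
FIRST(<H>): from <H>->s q we get {s}; from <H>->s q s we get {s}; from <H>->s <S> s q we get {s}. So FIRST(<H>) = {s}.
FIRST(<F>): from <F>-><H> we get {s}; from <F>->q <S> <H> we get {q}; from <F>-><H> s s we get {s}; from <F>->epsilon we get {epsilon}. So FIRST(<F>) = {epsilon, q, s}.
FOLLOW(<S>) includes $ since <S> is the start symbol.
FOLLOW(<S>): in <S>->s s <S> <F>, <S> is followed by <F> with FIRST {epsilon, q, s}; in <S>->s s <S> <F>, the suffix after <S> is nullable (adds nothing new); in <S>->s s <S> q, <S> is followed by q with FIRST {q}; in <H>->s <S> s q, <S> is followed by s q with FIRST {s}; in <F>->q <S> <H>, <S> is followed by <H> with FIRST {s}. Thus FOLLOW(<S>) = {$, q, s}.
FOLLOW(<F>): in <S>->s s <S> <F>, the suffix after <F> is empty, so FOLLOW(<F>) ⊇ FOLLOW(<S>) = {$, q, s}. Thus FOLLOW(<F>) = {$, q, s}.
FOLLOW(<H>): in <F>-><H>, the suffix after <H> is empty, so FOLLOW(<H>) ⊇ FOLLOW(<F>) = {$, q, s}; in <F>->q <S> <H>, the suffix after <H> is empty, so FOLLOW(<H>) ⊇ FOLLOW(<F>) = {$, q, s}; in <F>-><H> s s, <H> is followed by s s with FIRST {s}. Thus FOLLOW(<H>) = {$, q, s}.

{$, q, s}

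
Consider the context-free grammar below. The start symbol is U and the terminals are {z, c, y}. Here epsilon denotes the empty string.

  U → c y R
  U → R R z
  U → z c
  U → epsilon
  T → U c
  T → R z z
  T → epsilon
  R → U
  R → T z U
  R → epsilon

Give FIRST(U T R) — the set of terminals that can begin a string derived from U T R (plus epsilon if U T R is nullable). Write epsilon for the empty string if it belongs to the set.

{epsilon, c, z}

FIRST(U) = {epsilon, c, z}  (via R R z)
FIRST(T) = {epsilon, c, z}  (via U c, R z z)
FIRST(R) = {epsilon, c, z}  (via U, T z U)
FIRST(U T R): take FIRST of each symbol in turn, carrying on past any symbol whose FIRST contains epsilon; result {epsilon, c, z}.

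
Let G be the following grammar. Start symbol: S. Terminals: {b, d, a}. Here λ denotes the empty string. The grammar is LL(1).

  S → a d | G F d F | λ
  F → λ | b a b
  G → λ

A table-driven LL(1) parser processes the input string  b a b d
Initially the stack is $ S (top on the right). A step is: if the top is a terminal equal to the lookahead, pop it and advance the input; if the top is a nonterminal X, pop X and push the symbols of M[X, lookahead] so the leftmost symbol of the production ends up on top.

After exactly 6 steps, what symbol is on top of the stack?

d

step 1: stack=$ S  input=b a b d $  — expand S → G F d F
step 2: stack=$ F d F G  input=b a b d $  — expand G → λ
step 3: stack=$ F d F  input=b a b d $  — expand F → b a b
step 4: stack=$ F d b a b  input=b a b d $  — match b
step 5: stack=$ F d b a  input=a b d $  — match a
step 6: stack=$ F d b  input=b d $  — match b
Stack after step 6: $ F d (top = d).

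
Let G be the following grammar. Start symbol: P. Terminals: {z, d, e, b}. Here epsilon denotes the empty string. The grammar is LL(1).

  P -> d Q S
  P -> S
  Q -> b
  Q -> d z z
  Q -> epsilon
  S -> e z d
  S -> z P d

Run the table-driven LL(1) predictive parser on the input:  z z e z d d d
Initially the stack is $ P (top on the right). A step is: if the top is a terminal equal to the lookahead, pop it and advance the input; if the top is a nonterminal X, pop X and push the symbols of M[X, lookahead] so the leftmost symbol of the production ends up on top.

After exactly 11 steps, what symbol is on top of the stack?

      Stack        Input            Action
   1  $ P          z z e z d d d $  expand P -> S
   2  $ S          z z e z d d d $  expand S -> z P d
   3  $ d P z      z z e z d d d $  match z
   4  $ d P        z e z d d d $    expand P -> S
   5  $ d S        z e z d d d $    expand S -> z P d
   6  $ d d P z    z e z d d d $    match z
   7  $ d d P      e z d d d $      expand P -> S
   8  $ d d S      e z d d d $      expand S -> e z d
   9  $ d d d z e  e z d d d $      match e
  10  $ d d d z    z d d d $        match z
  11  $ d d d      d d d $          match d
Stack after step 11: $ d d (top = d).

d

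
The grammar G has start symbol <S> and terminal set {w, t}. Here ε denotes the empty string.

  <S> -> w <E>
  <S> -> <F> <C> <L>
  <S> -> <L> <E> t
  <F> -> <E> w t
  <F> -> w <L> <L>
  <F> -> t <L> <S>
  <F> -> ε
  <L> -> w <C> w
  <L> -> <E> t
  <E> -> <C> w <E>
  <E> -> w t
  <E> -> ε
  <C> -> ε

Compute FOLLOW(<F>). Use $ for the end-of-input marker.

{t, w}

FIRST(<C>) = {ε}
FIRST(<E>) = {ε, w}  (via <C> w <E>)
FIRST(<F>) = {ε, t, w}  (via <E> w t)
FIRST(<L>) = {t, w}  (via <E> t)
FIRST(<S>) = {t, w}  (via <F> <C> <L>, <L> <E> t)
FOLLOW(<S>) includes $ since <S> is the start symbol.
FOLLOW(<F>): in <S>-><F> <C> <L>, <F> is followed by <C> <L> with FIRST {t, w}. Thus FOLLOW(<F>) = {t, w}.
FOLLOW(<S>): in <F>->t <L> <S>, the suffix after <S> is empty, so FOLLOW(<S>) ⊇ FOLLOW(<F>) = {t, w}. Thus FOLLOW(<S>) = {$, t, w}.
FOLLOW(<L>): in <S>-><F> <C> <L>, the suffix after <L> is empty, so FOLLOW(<L>) ⊇ FOLLOW(<S>) = {$, t, w}; in <S>-><L> <E> t, <L> is followed by <E> t with FIRST {t, w}; in <F>->w <L> <L> (occurrence 1), <L> is followed by <L> with FIRST {t, w}; in <F>->w <L> <L> (occurrence 2), the suffix after <L> is empty, so FOLLOW(<L>) ⊇ FOLLOW(<F>) = {t, w}; in <F>->t <L> <S>, <L> is followed by <S> with FIRST {t, w}. Thus FOLLOW(<L>) = {$, t, w}.
FOLLOW(<E>): in <S>->w <E>, the suffix after <E> is empty, so FOLLOW(<E>) ⊇ FOLLOW(<S>) = {$, t, w}; in <S>-><L> <E> t, <E> is followed by t with FIRST {t}; in <F>-><E> w t, <E> is followed by w t with FIRST {w}; in <L>-><E> t, <E> is followed by t with FIRST {t}; in <E>-><C> w <E>, the suffix after <E> is empty (adds nothing new). Thus FOLLOW(<E>) = {$, t, w}.
FOLLOW(<C>): in <S>-><F> <C> <L>, <C> is followed by <L> with FIRST {t, w}; in <L>->w <C> w, <C> is followed by w with FIRST {w}; in <E>-><C> w <E>, <C> is followed by w <E> with FIRST {w}. Thus FOLLOW(<C>) = {t, w}.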